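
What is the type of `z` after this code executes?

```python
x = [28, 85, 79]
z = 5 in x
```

'in' operator returns bool

bool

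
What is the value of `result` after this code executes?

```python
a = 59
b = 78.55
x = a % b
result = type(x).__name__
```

a is int; b is float; x is float; result = 'float'

'float'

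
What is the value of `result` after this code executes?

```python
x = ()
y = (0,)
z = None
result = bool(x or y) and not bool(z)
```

x = (); y = (0,); z = None; result = True

True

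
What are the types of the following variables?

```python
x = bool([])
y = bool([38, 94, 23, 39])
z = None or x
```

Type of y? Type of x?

bool() returns bool; bool() returns bool

bool, bool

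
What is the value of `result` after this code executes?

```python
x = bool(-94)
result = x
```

x = True; result = True

True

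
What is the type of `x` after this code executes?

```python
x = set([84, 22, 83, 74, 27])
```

set() constructor returns set

set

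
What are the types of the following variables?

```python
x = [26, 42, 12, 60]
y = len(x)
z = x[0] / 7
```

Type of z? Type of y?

int / int = float; len() returns int

float, int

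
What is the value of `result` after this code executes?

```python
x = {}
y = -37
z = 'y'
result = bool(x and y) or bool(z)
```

x = {}; y = -37; z = 'y'; result = True

True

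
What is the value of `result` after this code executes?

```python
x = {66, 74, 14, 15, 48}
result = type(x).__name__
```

x is set; result = 'set'

'set'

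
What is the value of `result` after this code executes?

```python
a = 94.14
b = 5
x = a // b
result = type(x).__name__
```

a is float; b is int; x is float; result = 'float'

'float'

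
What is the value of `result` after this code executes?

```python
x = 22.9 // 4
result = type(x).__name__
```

x is float; result = 'float'

'float'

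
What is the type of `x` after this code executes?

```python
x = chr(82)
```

chr() returns str (single char)

str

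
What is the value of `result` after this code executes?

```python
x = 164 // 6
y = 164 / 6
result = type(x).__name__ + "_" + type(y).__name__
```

x is int; y is float; result = 'int_float'

'int_float'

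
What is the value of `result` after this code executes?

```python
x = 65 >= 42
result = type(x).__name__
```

x is bool; result = 'bool'

'bool'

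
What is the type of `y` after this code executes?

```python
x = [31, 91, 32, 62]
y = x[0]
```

Indexing list[int] returns int

int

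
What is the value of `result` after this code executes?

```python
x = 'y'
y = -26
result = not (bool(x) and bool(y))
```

x = 'y'; y = -26; result = False

False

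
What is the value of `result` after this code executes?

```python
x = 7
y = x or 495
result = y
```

x = 7; y = 7; result = 7

7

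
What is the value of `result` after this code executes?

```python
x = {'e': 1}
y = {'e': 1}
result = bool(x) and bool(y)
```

x = {'e': 1}; y = {'e': 1}; result = True

True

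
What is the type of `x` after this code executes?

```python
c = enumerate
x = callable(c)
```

callable() returns bool

bool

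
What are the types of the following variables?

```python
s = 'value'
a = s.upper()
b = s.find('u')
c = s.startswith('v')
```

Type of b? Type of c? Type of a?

find() returns int; startswith() returns bool; upper() returns str

int, bool, str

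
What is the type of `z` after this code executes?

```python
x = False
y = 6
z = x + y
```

bool + int = int (bool is subclass of int)

int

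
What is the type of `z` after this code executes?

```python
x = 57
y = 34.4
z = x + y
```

int + float = float

float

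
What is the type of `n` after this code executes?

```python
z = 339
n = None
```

None has type NoneType

NoneType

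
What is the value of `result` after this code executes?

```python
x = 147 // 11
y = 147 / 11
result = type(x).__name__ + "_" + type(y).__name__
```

x is int; y is float; result = 'int_float'

'int_float'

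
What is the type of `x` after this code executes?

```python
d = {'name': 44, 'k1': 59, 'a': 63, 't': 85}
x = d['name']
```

Accessing dict[str, int] with str key returns int

int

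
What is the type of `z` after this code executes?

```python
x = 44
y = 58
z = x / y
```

int / int = float

float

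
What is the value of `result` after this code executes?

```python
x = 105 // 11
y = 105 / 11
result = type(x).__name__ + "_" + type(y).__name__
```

x is int; y is float; result = 'int_float'

'int_float'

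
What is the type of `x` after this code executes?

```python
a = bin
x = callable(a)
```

callable() returns bool

bool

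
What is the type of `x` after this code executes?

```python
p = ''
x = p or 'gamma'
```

'or' returns first truthy value (str)

str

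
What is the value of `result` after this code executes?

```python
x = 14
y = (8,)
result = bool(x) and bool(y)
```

x = 14; y = (8,); result = True

True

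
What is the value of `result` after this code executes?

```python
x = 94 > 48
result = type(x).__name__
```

x is bool; result = 'bool'

'bool'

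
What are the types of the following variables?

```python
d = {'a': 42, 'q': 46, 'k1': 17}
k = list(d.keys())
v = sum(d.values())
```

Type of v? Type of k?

sum of ints is int; list() converts to list

int, list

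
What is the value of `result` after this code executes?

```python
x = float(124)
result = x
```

x = 124.0; result = 124.0

124.0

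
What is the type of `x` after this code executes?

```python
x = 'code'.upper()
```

str.upper() returns str

str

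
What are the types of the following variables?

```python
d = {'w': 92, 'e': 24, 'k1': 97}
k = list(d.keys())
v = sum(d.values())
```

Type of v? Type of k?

sum of ints is int; list() converts to list

int, list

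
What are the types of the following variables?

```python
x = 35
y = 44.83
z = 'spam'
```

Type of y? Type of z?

y is assigned a number with a decimal point, so it is a float; z is assigned a quoted string literal, so it is a str

float, str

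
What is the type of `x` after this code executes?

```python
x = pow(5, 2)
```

pow(int, int) returns int

int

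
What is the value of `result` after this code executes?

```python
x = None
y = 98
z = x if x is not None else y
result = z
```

x = None; y = 98; z = 98; result = 98

98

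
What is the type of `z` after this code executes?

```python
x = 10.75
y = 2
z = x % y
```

float % int = float

float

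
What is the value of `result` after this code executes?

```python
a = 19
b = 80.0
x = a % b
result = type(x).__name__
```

a is int; b is float; x is float; result = 'float'

'float'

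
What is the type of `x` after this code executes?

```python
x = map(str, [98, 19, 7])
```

map() returns a map object

map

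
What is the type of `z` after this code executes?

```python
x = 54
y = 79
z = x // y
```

int // int = int

int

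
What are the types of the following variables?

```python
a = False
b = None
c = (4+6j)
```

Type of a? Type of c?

a is assigned the constant False, which has type bool; c is assigned (4+6j), an int plus an imaginary literal (j suffix), which evaluates to complex

bool, complex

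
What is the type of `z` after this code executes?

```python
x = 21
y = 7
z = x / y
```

int / int = float

float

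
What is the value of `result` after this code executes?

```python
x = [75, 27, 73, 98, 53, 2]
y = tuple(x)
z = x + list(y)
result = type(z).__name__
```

x is list; y is tuple; z is list; result = 'list'

'list'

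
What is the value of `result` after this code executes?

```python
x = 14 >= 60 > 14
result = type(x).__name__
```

x is bool; result = 'bool'

'bool'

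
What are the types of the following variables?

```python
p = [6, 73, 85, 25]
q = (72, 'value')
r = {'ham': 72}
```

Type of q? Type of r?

q is assigned a tuple (parenthesized, comma-separated values); r is assigned a dict literal ({key: value})

tuple, dict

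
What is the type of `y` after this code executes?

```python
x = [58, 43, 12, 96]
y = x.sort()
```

list.sort() returns None (mutates in place)

NoneType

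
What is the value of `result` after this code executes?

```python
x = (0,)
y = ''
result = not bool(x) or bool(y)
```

x = (0,); y = ''; result = False

False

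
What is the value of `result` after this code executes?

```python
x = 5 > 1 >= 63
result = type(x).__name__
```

x is bool; result = 'bool'

'bool'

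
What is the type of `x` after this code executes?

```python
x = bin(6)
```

bin() returns str representation

str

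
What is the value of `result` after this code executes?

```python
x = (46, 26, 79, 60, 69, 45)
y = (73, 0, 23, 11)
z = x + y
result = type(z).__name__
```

x is tuple; y is tuple; z is tuple; result = 'tuple'

'tuple'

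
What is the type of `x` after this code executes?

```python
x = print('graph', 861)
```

print() returns None

NoneType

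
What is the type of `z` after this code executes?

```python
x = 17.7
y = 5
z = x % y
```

float % int = float

float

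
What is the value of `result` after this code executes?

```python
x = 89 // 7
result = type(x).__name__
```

x is int; result = 'int'

'int'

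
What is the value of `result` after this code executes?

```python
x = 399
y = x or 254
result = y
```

x = 399; y = 399; result = 399

399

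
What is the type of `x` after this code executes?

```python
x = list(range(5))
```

list(range()) returns list

list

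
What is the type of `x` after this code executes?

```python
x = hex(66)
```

hex() returns str representation

str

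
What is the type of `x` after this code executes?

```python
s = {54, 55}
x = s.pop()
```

Popping from set[int] returns int

int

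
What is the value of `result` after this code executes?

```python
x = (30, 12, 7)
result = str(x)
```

x = (30, 12, 7); result = '(30, 12, 7)'

'(30, 12, 7)'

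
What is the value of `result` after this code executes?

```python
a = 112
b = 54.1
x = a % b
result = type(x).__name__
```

a is int; b is float; x is float; result = 'float'

'float'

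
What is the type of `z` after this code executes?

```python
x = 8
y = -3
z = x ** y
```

int ** negative = float

float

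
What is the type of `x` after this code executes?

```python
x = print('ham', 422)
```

print() returns None

NoneType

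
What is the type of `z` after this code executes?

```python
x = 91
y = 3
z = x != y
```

Comparison returns bool

bool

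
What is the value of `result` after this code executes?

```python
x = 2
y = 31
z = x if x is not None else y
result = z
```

x = 2; y = 31; z = 2; result = 2

2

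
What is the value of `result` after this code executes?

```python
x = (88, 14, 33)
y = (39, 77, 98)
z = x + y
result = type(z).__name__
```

x is tuple; y is tuple; z is tuple; result = 'tuple'

'tuple'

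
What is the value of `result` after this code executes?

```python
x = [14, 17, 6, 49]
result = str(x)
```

x = [14, 17, 6, 49]; result = '[14, 17, 6, 49]'

'[14, 17, 6, 49]'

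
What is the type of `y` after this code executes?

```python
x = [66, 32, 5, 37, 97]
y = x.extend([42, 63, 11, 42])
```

list.extend() returns None

NoneType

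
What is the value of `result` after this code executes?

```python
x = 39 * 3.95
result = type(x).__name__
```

x is float; result = 'float'

'float'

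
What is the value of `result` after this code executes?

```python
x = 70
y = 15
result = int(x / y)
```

x = 70; y = 15; result = 4

4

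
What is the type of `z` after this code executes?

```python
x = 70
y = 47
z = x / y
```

int / int = float

float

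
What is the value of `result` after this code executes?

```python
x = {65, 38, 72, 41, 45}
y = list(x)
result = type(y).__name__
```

x is set; y is list; result = 'list'

'list'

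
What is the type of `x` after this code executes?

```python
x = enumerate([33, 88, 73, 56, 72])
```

enumerate() returns an enumerate object

enumerate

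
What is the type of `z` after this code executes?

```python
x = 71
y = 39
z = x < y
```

Comparison returns bool

bool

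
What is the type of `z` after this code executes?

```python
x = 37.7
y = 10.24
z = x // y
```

float // float = float

float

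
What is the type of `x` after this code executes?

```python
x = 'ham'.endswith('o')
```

str.endswith() returns bool

bool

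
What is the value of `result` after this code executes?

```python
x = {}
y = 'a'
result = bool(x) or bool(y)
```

x = {}; y = 'a'; result = True

True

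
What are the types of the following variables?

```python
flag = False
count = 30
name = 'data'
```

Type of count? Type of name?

count is assigned a bare integer (no decimal point), so it is an int; name is assigned a quoted string literal, so it is a str

int, str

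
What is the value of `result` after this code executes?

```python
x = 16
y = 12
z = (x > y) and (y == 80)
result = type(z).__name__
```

x is int; y is int; z is bool; result = 'bool'

'bool'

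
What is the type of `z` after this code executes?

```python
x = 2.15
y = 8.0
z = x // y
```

float // float = float

float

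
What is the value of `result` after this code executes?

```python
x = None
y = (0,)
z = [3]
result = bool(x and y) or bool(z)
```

x = None; y = (0,); z = [3]; result = True

True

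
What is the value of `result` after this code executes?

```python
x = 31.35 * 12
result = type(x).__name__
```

x is float; result = 'float'

'float'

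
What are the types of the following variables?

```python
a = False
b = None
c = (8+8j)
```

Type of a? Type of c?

a is assigned the constant False, which has type bool; c is assigned (8+8j), an int plus an imaginary literal (j suffix), which evaluates to complex

bool, complex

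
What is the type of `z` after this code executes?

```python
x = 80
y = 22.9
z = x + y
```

int + float = float

float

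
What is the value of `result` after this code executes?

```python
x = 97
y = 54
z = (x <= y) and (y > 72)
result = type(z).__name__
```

x is int; y is int; z is bool; result = 'bool'

'bool'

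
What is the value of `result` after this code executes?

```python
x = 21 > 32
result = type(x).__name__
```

x is bool; result = 'bool'

'bool'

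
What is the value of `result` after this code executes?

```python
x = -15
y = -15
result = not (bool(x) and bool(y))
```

x = -15; y = -15; result = False

False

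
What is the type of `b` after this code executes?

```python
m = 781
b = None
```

None has type NoneType

NoneType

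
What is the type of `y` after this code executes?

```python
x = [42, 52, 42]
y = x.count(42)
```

list.count() returns int

int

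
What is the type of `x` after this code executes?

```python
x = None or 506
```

'or' with None returns the other truthy value

int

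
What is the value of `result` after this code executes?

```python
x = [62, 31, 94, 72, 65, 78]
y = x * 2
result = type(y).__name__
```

x is list; y is list; result = 'list'

'list'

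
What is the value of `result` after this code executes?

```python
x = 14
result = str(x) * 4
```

x = 14; result = '14141414'

'14141414'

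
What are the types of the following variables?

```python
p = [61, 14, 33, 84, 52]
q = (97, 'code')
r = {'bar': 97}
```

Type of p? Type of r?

p is assigned a list literal (square brackets); r is assigned a dict literal ({key: value})

list, dict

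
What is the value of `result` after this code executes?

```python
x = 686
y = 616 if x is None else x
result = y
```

x = 686; y = 686; result = 686

686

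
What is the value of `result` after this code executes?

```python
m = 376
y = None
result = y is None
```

m = 376; y = None; result = True

True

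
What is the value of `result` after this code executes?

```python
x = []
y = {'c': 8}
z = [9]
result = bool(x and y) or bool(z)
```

x = []; y = {'c': 8}; z = [9]; result = True

True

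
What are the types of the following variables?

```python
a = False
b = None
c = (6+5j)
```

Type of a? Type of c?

a is assigned the constant False, which has type bool; c is assigned (6+5j), an int plus an imaginary literal (j suffix), which evaluates to complex

bool, complex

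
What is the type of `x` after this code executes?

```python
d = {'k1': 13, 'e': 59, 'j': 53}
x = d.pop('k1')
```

dict.pop() returns the value

int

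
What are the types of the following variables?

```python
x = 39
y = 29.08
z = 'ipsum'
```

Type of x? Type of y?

x is assigned a bare integer (no decimal point), so it is an int; y is assigned a number with a decimal point, so it is a float

int, float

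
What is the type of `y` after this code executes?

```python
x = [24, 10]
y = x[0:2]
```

Slicing a list returns a list

list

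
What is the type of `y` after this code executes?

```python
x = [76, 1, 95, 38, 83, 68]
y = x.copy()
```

list.copy() returns list

list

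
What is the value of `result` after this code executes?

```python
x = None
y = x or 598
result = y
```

x = None; y = 598; result = 598

598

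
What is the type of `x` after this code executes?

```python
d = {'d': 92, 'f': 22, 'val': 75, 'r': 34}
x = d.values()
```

.values() returns dict_values view

dict_values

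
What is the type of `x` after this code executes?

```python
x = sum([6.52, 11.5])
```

sum() of floats returns float

float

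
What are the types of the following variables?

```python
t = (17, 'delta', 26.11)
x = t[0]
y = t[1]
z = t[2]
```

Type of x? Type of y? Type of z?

tuple[0] is int; tuple[1] is str; tuple[2] is float

int, str, float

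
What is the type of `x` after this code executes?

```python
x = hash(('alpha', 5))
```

hash() returns int

int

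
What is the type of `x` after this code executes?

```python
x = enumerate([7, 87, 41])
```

enumerate() returns an enumerate object

enumerate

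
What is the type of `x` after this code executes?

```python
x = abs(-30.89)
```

abs() of float returns float

float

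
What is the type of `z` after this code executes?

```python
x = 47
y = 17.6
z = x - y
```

int - float = float

float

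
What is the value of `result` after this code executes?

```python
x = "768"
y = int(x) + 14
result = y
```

x = '768'; y = 782; result = 782

782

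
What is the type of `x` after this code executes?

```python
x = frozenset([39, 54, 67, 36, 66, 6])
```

frozenset() returns frozenset

frozenset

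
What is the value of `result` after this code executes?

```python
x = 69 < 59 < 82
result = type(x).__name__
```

x is bool; result = 'bool'

'bool'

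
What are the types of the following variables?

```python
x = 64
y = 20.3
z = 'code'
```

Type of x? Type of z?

x is assigned a bare integer (no decimal point), so it is an int; z is assigned a quoted string literal, so it is a str

int, str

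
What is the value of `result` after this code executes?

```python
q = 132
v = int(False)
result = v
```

q = 132; v = 0; result = 0

0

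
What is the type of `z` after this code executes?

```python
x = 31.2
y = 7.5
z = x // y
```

float // float = float

float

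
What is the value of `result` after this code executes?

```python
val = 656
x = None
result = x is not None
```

val = 656; x = None; result = False

False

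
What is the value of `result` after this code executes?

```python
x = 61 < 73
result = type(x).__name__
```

x is bool; result = 'bool'

'bool'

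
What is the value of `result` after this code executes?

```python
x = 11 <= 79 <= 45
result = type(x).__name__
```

x is bool; result = 'bool'

'bool'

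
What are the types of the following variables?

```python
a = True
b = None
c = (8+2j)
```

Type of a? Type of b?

a is assigned the constant True, which has type bool; b is assigned None, whose type is NoneType

bool, NoneType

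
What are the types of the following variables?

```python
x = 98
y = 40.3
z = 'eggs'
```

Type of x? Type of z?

x is assigned a bare integer (no decimal point), so it is an int; z is assigned a quoted string literal, so it is a str

int, str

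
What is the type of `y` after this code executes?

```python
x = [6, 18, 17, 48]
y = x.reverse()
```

list.reverse() returns None

NoneType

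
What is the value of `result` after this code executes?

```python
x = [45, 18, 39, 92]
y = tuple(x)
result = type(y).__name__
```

x is list; y is tuple; result = 'tuple'

'tuple'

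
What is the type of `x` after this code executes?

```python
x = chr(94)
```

chr() returns str (single char)

str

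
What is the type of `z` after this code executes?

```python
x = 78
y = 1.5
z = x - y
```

int - float = float

float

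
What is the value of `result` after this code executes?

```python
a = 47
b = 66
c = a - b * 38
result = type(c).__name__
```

a is int; b is int; c is int; result = 'int'

'int'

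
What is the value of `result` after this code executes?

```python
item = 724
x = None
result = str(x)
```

item = 724; x = None; result = 'None'

'None'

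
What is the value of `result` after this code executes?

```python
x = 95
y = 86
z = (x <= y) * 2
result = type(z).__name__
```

x is int; y is int; z is int; result = 'int'

'int'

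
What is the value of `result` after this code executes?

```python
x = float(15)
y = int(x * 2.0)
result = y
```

x = 15.0; y = 30; result = 30

30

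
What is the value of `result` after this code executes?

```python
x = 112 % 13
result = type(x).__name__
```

x is int; result = 'int'

'int'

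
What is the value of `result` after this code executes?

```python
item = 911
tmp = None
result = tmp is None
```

item = 911; tmp = None; result = True

True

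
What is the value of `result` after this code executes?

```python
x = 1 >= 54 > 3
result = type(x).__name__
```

x is bool; result = 'bool'

'bool'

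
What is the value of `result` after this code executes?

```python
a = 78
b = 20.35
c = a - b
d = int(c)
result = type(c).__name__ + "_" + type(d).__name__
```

a is int; b is float; c is float; d is int; result = 'float_int'

'float_int'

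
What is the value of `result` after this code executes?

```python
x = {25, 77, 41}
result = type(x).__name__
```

x is set; result = 'set'

'set'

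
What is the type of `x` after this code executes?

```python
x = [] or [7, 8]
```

'or' returns first truthy value (list)

list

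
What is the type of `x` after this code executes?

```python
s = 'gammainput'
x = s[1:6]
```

Slicing a str returns str

str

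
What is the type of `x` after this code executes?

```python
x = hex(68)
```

hex() returns str representation

str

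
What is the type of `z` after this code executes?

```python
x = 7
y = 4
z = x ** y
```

positive int ** positive int = int

int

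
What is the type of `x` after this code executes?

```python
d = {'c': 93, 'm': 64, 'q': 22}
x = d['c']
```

Accessing dict[str, int] with str key returns int

int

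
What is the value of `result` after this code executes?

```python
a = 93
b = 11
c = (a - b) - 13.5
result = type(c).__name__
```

a is int; b is int; c is float; result = 'float'

'float'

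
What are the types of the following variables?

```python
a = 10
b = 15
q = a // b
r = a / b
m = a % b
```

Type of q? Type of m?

// returns int; % of ints returns int

int, int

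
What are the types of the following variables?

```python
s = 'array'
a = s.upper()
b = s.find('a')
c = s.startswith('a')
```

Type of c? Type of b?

startswith() returns bool; find() returns int

bool, int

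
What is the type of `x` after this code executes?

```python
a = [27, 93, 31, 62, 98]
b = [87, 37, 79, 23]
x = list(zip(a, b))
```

list(zip()) returns a list of tuples

list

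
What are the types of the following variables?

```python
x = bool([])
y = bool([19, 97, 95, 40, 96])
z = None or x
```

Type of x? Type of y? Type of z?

bool() returns bool; bool() returns bool; None or bool returns the bool

bool, bool, bool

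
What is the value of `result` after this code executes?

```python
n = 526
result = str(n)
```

n = 526; result = '526'

'526'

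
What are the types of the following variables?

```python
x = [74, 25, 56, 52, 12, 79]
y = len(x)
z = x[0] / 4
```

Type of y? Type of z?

len() returns int; int / int = float

int, float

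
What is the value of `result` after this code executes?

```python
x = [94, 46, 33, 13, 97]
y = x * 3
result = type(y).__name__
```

x is list; y is list; result = 'list'

'list'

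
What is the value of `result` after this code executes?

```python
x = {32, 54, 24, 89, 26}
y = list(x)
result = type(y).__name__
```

x is set; y is list; result = 'list'

'list'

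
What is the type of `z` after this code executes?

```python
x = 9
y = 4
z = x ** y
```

positive int ** positive int = int

int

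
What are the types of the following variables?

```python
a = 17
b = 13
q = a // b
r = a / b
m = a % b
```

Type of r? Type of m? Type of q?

/ returns float; % of ints returns int; // returns int

float, int, int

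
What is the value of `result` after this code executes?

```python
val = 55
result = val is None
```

val = 55; result = False

False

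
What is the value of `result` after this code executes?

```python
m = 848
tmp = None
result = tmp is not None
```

m = 848; tmp = None; result = False

False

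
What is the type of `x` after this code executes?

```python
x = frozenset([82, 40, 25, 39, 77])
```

frozenset() returns frozenset

frozenset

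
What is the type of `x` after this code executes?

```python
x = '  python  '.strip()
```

str.strip() returns str

str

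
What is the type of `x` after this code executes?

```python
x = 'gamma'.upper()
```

str.upper() returns str

str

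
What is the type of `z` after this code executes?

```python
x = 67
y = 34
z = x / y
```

int / int = float

float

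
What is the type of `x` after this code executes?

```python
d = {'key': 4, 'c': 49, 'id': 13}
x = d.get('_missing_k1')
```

dict.get() returns None when key not found

NoneType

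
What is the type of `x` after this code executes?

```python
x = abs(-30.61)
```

abs() of float returns float

float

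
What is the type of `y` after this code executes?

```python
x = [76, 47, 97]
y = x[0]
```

Indexing list[int] returns int

int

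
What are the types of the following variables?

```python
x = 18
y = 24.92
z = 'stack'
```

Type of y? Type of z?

y is assigned a number with a decimal point, so it is a float; z is assigned a quoted string literal, so it is a str

float, str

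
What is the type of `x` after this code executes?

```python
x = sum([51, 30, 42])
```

sum() of ints returns int

int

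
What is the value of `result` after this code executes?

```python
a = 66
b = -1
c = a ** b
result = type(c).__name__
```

a is int; b is int; c is float; result = 'float'

'float'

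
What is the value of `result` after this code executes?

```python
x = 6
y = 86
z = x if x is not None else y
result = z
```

x = 6; y = 86; z = 6; result = 6

6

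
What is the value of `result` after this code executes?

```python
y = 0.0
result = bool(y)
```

y = 0.0; result = False

False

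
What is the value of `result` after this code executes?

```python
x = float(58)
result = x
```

x = 58.0; result = 58.0

58.0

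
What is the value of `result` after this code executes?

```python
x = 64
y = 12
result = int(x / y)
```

x = 64; y = 12; result = 5

5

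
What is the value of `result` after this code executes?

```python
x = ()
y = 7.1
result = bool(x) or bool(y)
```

x = (); y = 7.1; result = True

True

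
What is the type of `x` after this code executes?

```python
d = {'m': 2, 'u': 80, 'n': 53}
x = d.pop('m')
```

dict.pop() returns the value

int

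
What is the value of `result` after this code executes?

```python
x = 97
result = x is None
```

x = 97; result = False

False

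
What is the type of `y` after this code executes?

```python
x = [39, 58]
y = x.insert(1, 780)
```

list.insert() returns None

NoneType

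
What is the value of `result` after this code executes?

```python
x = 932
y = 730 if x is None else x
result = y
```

x = 932; y = 932; result = 932

932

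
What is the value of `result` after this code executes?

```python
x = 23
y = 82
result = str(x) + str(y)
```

x = 23; y = 82; result = '2382'

'2382'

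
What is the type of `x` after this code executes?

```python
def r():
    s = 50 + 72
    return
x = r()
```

Bare return returns None

NoneType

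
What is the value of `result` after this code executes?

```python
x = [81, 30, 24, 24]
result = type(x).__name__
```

x is list; result = 'list'

'list'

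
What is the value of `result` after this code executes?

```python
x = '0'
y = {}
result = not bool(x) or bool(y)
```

x = '0'; y = {}; result = False

False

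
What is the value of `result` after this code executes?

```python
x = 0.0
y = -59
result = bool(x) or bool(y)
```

x = 0.0; y = -59; result = True

True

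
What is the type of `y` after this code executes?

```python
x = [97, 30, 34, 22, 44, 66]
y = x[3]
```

Indexing list[int] returns int

int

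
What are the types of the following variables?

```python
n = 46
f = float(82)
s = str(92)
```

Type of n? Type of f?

n is assigned a bare integer (no decimal point), so it is an int; f is assigned the result of calling float(), which returns a float

int, float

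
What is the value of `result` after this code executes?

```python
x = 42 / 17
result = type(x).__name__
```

x is float; result = 'float'

'float'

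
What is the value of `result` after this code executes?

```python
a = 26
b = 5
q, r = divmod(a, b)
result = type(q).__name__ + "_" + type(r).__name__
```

a is int; b is int; q is int; r is int; result = 'int_int'

'int_int'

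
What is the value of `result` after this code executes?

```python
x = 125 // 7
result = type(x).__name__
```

x is int; result = 'int'

'int'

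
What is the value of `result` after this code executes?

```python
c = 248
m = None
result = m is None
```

c = 248; m = None; result = True

True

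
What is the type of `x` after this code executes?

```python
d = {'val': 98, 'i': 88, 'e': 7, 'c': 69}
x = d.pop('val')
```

dict.pop() returns the value

int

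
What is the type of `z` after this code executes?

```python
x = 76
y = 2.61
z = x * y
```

int * float = float

float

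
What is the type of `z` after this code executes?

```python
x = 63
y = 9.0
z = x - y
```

int - float = float

float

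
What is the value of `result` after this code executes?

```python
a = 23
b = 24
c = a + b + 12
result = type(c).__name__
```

a is int; b is int; c is int; result = 'int'

'int'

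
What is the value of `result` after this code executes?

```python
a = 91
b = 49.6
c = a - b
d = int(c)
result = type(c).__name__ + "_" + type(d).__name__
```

a is int; b is float; c is float; d is int; result = 'float_int'

'float_int'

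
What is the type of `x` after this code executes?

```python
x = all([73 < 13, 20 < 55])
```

all() returns bool

bool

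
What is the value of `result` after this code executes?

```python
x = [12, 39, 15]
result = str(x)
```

x = [12, 39, 15]; result = '[12, 39, 15]'

'[12, 39, 15]'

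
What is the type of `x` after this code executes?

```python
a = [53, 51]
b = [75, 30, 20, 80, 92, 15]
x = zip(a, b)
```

zip() returns a zip object

zip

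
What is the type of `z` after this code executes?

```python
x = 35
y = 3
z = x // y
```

int // int = int

int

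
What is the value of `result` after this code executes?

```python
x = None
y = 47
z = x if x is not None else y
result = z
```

x = None; y = 47; z = 47; result = 47

47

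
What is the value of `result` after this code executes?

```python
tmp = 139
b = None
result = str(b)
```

tmp = 139; b = None; result = 'None'

'None'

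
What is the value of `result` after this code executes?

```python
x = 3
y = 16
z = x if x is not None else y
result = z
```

x = 3; y = 16; z = 3; result = 3

3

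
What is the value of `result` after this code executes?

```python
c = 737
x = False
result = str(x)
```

c = 737; x = False; result = 'False'

'False'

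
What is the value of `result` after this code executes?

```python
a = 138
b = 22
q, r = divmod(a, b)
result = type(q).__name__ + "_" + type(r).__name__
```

a is int; b is int; q is int; r is int; result = 'int_int'

'int_int'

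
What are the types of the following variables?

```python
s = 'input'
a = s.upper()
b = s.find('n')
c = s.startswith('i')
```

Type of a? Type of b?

upper() returns str; find() returns int

str, int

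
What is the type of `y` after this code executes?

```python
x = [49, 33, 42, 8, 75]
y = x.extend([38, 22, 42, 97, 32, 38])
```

list.extend() returns None

NoneType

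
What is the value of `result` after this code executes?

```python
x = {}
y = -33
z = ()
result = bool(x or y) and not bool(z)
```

x = {}; y = -33; z = (); result = True

True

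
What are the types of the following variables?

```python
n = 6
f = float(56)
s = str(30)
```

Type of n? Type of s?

n is assigned a bare integer (no decimal point), so it is an int; s is assigned the result of calling str(), which returns a str

int, str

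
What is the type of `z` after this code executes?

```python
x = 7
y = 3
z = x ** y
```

positive int ** positive int = int

int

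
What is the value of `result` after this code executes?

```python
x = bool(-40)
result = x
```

x = True; result = True

True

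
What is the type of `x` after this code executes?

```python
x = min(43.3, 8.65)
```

min() of floats returns float

float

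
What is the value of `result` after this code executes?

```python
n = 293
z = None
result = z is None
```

n = 293; z = None; result = True

True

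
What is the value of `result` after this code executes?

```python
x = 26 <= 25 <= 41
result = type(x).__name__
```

x is bool; result = 'bool'

'bool'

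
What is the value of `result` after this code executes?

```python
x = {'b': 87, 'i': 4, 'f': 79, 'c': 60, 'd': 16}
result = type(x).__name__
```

x is dict; result = 'dict'

'dict'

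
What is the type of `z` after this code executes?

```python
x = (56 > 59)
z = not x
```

'not' returns bool

bool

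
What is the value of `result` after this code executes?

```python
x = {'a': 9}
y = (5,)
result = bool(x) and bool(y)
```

x = {'a': 9}; y = (5,); result = True

True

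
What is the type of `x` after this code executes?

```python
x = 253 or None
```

'or' returns first truthy value

int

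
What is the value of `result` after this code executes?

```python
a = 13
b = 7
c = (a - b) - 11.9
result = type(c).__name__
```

a is int; b is int; c is float; result = 'float'

'float'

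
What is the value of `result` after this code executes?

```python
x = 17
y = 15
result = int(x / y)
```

x = 17; y = 15; result = 1

1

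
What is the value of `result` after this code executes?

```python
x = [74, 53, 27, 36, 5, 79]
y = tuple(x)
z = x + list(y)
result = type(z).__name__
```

x is list; y is tuple; z is list; result = 'list'

'list'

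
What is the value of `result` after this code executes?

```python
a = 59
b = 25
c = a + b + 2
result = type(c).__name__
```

a is int; b is int; c is int; result = 'int'

'int'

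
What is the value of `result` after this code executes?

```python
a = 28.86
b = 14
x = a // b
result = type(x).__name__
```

a is float; b is int; x is float; result = 'float'

'float'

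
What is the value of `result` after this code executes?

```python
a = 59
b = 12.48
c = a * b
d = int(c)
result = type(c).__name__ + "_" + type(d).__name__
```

a is int; b is float; c is float; d is int; result = 'float_int'

'float_int'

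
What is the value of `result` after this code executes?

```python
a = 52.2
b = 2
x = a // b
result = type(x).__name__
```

a is float; b is int; x is float; result = 'float'

'float'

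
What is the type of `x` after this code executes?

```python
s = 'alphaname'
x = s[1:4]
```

Slicing a str returns str

str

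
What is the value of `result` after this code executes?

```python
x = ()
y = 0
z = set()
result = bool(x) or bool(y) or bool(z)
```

x = (); y = 0; z = set(); result = False

False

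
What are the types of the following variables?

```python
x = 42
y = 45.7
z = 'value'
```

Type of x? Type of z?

x is assigned a bare integer (no decimal point), so it is an int; z is assigned a quoted string literal, so it is a str

int, str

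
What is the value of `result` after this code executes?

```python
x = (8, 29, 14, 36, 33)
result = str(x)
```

x = (8, 29, 14, 36, 33); result = '(8, 29, 14, 36, 33)'

'(8, 29, 14, 36, 33)'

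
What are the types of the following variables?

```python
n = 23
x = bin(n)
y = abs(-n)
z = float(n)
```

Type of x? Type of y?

bin() returns str; abs() of int returns int

str, int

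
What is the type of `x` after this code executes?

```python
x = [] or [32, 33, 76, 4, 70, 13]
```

'or' returns first truthy value (list)

list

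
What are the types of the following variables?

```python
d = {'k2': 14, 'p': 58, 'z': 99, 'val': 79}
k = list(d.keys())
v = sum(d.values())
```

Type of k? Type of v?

list() converts to list; sum of ints is int

list, int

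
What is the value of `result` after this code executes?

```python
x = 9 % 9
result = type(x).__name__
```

x is int; result = 'int'

'int'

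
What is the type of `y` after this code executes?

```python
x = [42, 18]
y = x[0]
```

Indexing list[int] returns int

int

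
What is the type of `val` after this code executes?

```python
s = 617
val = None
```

None has type NoneType

NoneType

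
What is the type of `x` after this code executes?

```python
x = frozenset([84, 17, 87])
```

frozenset() returns frozenset

frozenset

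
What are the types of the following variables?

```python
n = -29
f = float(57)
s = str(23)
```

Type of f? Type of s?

f is assigned the result of calling float(), which returns a float; s is assigned the result of calling str(), which returns a str

float, str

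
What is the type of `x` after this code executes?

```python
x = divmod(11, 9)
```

divmod() returns tuple of (quotient, remainder)

tuple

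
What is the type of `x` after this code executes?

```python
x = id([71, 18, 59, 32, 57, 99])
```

id() returns int

int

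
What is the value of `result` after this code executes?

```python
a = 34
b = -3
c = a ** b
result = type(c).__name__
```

a is int; b is int; c is float; result = 'float'

'float'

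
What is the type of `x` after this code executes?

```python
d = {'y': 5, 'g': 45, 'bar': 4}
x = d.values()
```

.values() returns dict_values view

dict_values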